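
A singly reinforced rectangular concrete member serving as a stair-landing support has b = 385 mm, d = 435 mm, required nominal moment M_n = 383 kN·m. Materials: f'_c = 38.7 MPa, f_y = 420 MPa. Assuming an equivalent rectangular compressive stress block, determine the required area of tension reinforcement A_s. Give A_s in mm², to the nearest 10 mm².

With M_n = 0.85 f'_c a b (d − a/2), solve the quadratic for a:
a = d − √(d² − 2M_n/(0.85 f'_c b)) = 435 − √(435² − 2 × 383×10⁶/(0.85 × 38.7 × 385)) = 76.19 mm.
A_s = 0.85 f'_c a b / f_y = 0.85 × 38.7 × 76.19 × 385 / 420 = 2297.4 mm².

A_s ≈ 2300 mm²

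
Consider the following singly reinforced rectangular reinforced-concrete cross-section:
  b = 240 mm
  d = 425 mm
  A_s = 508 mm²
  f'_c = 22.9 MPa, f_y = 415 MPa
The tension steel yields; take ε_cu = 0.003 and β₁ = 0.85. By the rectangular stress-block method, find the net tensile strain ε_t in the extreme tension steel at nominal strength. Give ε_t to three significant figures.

a = A_s f_y/(0.85 f'_c b) = 45.13 mm.
β₁ = 0.85, so c = a/β₁ = 45.13/0.85 = 53.09 mm.
From the linear strain diagram with ε_cu = 0.003: ε_t = 0.003 (d − c)/c = 0.003 × (425 − 53.09)/53.09 = 0.0210.
Since ε_t ≥ 0.005, the section is tension-controlled.

ε_t ≈ 0.0210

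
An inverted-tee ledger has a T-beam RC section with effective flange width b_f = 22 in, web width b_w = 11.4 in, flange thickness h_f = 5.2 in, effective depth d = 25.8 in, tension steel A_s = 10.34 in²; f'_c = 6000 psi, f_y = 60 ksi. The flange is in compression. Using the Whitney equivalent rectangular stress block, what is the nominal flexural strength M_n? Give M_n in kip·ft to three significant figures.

M_n ≈ 1190 kip·ft

Tension: T = A_s f_y = 10.34 × 60 = 620.4 kips.
Try a within the flange: a = T/(0.85 f'_c b_f) = 620.4/(0.85 × 6 × 22) = 5.529 in.
a = 5.529 > h_f = 5.2 in: the block extends into the web. Split into flange-overhang and web parts.
C_f = 0.85 f'_c (b_f − b_w) h_f = 0.85 × 6 × (22 − 11.4) × 5.2 = 281.1 kips.
Remaining web compression depth: a_w = (T − C_f)/(0.85 f'_c b_w) = (620.4 − 281.1)/(0.85 × 6 × 11.4) = 5.836 in.
M_n = C_f(d − h_f/2) + (T − C_f)(d − a_w/2) = 281.1 × (25.8 − 2.6) + 339.3 × (25.8 − 2.918) = 6521.5 + 7763.9 = 14285.4 kip·in.
M_n = 14285.4/12 = 1190.45 kip·ft.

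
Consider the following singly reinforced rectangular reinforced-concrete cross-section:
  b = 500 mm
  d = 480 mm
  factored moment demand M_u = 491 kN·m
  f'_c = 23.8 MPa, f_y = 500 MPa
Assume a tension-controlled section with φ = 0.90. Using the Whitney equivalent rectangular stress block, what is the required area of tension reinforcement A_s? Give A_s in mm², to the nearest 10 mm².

M_n = M_u/φ = 491/0.90 = 545.556 kN·m.
With M_n = 0.85 f'_c a b (d − a/2), solve the quadratic for a:
a = d − √(d² − 2M_n/(0.85 f'_c b)) = 480 − √(480² − 2 × 545.556×10⁶/(0.85 × 23.8 × 500)) = 129.96 mm.
A_s = 0.85 f'_c a b / f_y = 0.85 × 23.8 × 129.96 × 500 / 500 = 2629.1 mm².

A_s ≈ 2630 mm²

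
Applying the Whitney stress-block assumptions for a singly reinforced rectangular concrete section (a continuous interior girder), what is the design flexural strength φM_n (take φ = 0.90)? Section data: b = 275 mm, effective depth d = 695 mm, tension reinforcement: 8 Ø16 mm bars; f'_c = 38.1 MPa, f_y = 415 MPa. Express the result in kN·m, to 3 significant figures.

A_s = 8 × 201 = 1608 mm².
T = A_s f_y = 1608 × 415 = 667320 N = 667.32 kN.
From C = T: a = T/(0.85 f'_c b) = 667320/(0.85 × 38.1 × 275) = 74.93 mm.
M_n = T(d − a/2) = 667.32 kN × (695 − 37.465) mm = 438.79 kN·m.
φM_n = 0.90 × 438.79 = 394.91 kN·m.

φM_n ≈ 395 kN·m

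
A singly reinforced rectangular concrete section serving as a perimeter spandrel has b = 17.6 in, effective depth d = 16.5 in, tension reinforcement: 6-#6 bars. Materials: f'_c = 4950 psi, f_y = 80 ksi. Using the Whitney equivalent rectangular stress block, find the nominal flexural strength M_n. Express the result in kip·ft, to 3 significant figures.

M_n ≈ 265 kip·ft

A_s = 6 × 0.44 = 2.64 in².
T = A_s f_y = 2.64 × 80 = 211.2 kips.
a = T/(0.85 f'_c b) = 211.2/(0.85 × 4.95 × 17.6) = 2.852 in.
M_n = T(d − a/2) = 211.2 × (16.5 − 1.426) = 3183.6 kip·in = 3183.6/12 = 265.30 kip·ft.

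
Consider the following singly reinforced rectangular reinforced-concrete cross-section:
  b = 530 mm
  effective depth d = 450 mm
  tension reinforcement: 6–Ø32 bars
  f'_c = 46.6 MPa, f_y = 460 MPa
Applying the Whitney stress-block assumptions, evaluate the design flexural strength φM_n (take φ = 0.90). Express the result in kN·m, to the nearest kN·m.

φM_n ≈ 793 kN·m

A_s = 6 × 804 = 4824 mm².
T = A_s f_y = 4824 × 460 = 2219040 N = 2219.04 kN.
From C = T: a = T/(0.85 f'_c b) = 2219040/(0.85 × 46.6 × 530) = 105.70 mm.
M_n = T(d − a/2) = 2219.04 kN × (450 − 52.85) mm = 881.29 kN·m.
φM_n = 0.90 × 881.29 = 793.16 kN·m.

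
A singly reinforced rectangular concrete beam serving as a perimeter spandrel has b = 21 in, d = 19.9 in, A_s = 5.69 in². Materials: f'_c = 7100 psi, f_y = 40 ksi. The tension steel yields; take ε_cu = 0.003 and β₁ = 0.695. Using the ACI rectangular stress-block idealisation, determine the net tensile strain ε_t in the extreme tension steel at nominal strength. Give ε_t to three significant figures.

ε_t ≈ 0.0201

a = A_s f_y/(0.85 f'_c b) = 1.796 in.
β₁ = 0.695, so c = a/β₁ = 1.796/0.695 = 2.584 in.
From the linear strain diagram with ε_cu = 0.003: ε_t = 0.003 (d − c)/c = 0.003 × (19.9 − 2.584)/2.584 = 0.0201.
Since ε_t ≥ 0.005, the section is tension-controlled.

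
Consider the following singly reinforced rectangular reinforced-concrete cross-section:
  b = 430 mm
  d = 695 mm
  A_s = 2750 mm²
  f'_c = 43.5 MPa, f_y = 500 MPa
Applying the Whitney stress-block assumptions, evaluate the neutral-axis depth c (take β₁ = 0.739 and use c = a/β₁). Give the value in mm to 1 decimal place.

c ≈ 117.0 mm

T = A_s f_y = 2750 × 500 = 1375000 N = 1375 kN.
Setting C = 0.85 f'_c a b equal to T: a = 1375000/(0.85 × 43.5 × 430) = 86.482 mm.
With β₁ = 0.739, c = a/β₁ = 86.482/0.739 = 117.0 mm.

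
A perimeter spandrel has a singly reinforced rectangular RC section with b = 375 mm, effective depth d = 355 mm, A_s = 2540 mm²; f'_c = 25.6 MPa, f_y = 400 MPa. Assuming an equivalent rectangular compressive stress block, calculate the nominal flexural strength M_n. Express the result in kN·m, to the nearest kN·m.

T = A_s f_y = 2540 × 400 = 1016000 N = 1016 kN.
From C = T: a = T/(0.85 f'_c b) = 1016000/(0.85 × 25.6 × 375) = 124.51 mm.
M_n = T(d − a/2) = 1016 kN × (355 − 62.255) mm = 297.43 kN·m.

M_n ≈ 297 kN·m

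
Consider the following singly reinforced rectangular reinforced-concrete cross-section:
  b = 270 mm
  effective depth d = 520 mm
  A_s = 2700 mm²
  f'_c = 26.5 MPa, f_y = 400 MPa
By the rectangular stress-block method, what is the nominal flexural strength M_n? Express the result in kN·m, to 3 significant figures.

M_n ≈ 466 kN·m

T = A_s f_y = 2700 × 400 = 1080000 N = 1080 kN.
From C = T: a = T/(0.85 f'_c b) = 1080000/(0.85 × 26.5 × 270) = 177.58 mm.
M_n = T(d − a/2) = 1080 kN × (520 − 88.79) mm = 465.71 kN·m.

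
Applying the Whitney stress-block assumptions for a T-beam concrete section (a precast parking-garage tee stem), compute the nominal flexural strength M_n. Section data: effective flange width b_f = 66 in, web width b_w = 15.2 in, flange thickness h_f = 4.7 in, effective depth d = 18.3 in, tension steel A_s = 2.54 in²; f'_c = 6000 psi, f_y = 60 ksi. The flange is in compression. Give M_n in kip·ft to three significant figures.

M_n ≈ 230 kip·ft

Tension: T = A_s f_y = 2.54 × 60 = 152.4 kips.
Try a within the flange: a = T/(0.85 f'_c b_f) = 152.4/(0.85 × 6 × 66) = 0.453 in.
Since a = 0.453 ≤ h_f = 4.7 in, the stress block lies entirely in the flange; analyse as a rectangular beam of width b_f.
M_n = T(d − a/2) = 152.4 × (18.3 − 0.2265) = 2754.4 kip·in.
M_n = 2754.4/12 = 229.53 kip·ft.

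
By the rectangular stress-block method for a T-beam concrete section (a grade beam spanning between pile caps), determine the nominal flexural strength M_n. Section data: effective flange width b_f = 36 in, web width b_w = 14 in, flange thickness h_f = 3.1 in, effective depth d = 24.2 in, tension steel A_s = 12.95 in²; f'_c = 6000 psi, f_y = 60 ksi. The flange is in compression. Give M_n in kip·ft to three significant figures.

M_n ≈ 1410 kip·ft

Tension: T = A_s f_y = 12.95 × 60 = 777 kips.
Try a within the flange: a = T/(0.85 f'_c b_f) = 777/(0.85 × 6 × 36) = 4.232 in.
a = 4.232 > h_f = 3.1 in: the block extends into the web. Split into flange-overhang and web parts.
C_f = 0.85 f'_c (b_f − b_w) h_f = 0.85 × 6 × (36 − 14) × 3.1 = 347.8 kips.
Remaining web compression depth: a_w = (T − C_f)/(0.85 f'_c b_w) = (777 − 347.8)/(0.85 × 6 × 14) = 6.011 in.
M_n = C_f(d − h_f/2) + (T − C_f)(d − a_w/2) = 347.8 × (24.2 − 1.55) + 429.2 × (24.2 − 3.0055) = 7877.7 + 9096.7 = 16974.4 kip·in.
M_n = 16974.4/12 = 1414.53 kip·ft.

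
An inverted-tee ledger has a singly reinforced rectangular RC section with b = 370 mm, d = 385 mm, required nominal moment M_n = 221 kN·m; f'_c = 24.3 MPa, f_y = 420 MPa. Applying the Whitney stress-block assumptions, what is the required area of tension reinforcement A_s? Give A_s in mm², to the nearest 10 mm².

A_s ≈ 1530 mm²

With M_n = 0.85 f'_c a b (d − a/2), solve the quadratic for a:
a = d − √(d² − 2M_n/(0.85 f'_c b)) = 385 − √(385² − 2 × 221×10⁶/(0.85 × 24.3 × 370)) = 84.35 mm.
A_s = 0.85 f'_c a b / f_y = 0.85 × 24.3 × 84.35 × 370 / 420 = 1534.8 mm².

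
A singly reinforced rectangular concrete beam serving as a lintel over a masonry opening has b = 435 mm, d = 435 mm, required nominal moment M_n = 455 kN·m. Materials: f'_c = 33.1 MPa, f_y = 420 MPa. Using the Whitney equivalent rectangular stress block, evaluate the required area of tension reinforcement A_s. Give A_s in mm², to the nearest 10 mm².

A_s ≈ 2800 mm²

With M_n = 0.85 f'_c a b (d − a/2), solve the quadratic for a:
a = d − √(d² − 2M_n/(0.85 f'_c b)) = 435 − √(435² − 2 × 455×10⁶/(0.85 × 33.1 × 435)) = 96.07 mm.
A_s = 0.85 f'_c a b / f_y = 0.85 × 33.1 × 96.07 × 435 / 420 = 2799.5 mm².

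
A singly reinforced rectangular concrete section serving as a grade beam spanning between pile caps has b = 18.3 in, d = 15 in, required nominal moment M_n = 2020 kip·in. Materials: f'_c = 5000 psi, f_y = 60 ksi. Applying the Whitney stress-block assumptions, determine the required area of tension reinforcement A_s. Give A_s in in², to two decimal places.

From M_n = 0.85 f'_c a b (d − a/2):
a = d − √(d² − 2M_n/(0.85 f'_c b)) = 15 − √(15² − 2 × 2020/(0.85 × 5 × 18.3)) = 1.845 in.
A_s = 0.85 f'_c a b / f_y = 0.85 × 5 × 1.845 × 18.3 / 60 = 2.392 in².

A_s ≈ 2.39 in²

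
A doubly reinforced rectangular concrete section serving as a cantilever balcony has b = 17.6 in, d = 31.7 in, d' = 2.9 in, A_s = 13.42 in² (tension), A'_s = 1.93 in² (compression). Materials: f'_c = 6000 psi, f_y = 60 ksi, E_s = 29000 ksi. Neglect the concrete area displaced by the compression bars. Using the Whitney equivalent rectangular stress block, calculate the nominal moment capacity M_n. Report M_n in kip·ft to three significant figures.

Assume both steels yield.
a = (A_s − A'_s) f_y/(0.85 f'_c b) = (13.42 − 1.93) × 60/(0.85 × 6 × 17.6) = 7.680 in.
c = a/β₁ = 7.680/0.75 = 10.240 in; ε'_s = 0.003(c − d')/c = 0.0022 ≥ ε_y = 0.0021, so the compression steel yields.
M_n = (A_s − A'_s) f_y (d − a/2) + A'_s f_y (d − d') = 689.4 × (31.7 − 3.84) + 115.8 × (31.7 − 2.9) = 19206.7 + 3335.0 = 22541.7 kip·in = 22541.7/12 = 1878.48 kip·ft.

M_n ≈ 1880 kip·ft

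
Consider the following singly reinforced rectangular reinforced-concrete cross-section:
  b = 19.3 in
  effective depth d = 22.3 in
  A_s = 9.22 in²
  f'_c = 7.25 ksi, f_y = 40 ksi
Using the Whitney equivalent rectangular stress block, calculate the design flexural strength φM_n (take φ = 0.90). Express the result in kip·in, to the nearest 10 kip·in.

T = A_s f_y = 9.22 × 40 = 368.8 kips.
a = T/(0.85 f'_c b) = 368.8/(0.85 × 7.25 × 19.3) = 3.101 in.
M_n = T(d − a/2) = 368.8 × (22.3 − 1.5505) = 7652.4 kip·in.
φM_n = 0.90 × 7652.4 = 6887.2 kip·in.

φM_n ≈ 6890 kip·in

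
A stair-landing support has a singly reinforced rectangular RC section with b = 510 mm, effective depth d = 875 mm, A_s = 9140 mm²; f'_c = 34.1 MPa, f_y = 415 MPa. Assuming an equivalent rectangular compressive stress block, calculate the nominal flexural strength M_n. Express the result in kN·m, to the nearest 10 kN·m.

M_n ≈ 2830 kN·m

T = A_s f_y = 9140 × 415 = 3793100 N = 3793.1 kN.
From C = T: a = T/(0.85 f'_c b) = 3793100/(0.85 × 34.1 × 510) = 256.60 mm.
M_n = T(d − a/2) = 3793.1 kN × (875 − 128.3) mm = 2832.31 kN·m.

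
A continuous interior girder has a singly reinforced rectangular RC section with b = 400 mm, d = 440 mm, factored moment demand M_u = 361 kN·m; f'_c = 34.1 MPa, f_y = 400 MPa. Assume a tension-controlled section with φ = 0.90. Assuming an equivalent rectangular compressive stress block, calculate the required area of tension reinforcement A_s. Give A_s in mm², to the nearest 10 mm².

M_n = M_u/φ = 361/0.90 = 401.111 kN·m.
With M_n = 0.85 f'_c a b (d − a/2), solve the quadratic for a:
a = d − √(d² − 2M_n/(0.85 f'_c b)) = 440 − √(440² − 2 × 401.111×10⁶/(0.85 × 34.1 × 400)) = 87.29 mm.
A_s = 0.85 f'_c a b / f_y = 0.85 × 34.1 × 87.29 × 400 / 400 = 2530.1 mm².

A_s ≈ 2530 mm²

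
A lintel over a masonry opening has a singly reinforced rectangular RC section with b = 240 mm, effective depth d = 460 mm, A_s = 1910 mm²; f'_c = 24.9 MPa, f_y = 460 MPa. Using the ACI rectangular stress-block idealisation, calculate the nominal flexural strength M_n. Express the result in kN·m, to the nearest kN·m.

M_n ≈ 328 kN·m

T = A_s f_y = 1910 × 460 = 878600 N = 878.6 kN.
From C = T: a = T/(0.85 f'_c b) = 878600/(0.85 × 24.9 × 240) = 172.97 mm.
M_n = T(d − a/2) = 878.6 kN × (460 − 86.485) mm = 328.17 kN·m.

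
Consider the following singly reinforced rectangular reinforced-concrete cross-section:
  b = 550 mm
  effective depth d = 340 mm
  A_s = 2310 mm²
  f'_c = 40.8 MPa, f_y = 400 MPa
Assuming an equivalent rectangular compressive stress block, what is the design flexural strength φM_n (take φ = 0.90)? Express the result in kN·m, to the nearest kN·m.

φM_n ≈ 263 kN·m

T = A_s f_y = 2310 × 400 = 924000 N = 924 kN.
From C = T: a = T/(0.85 f'_c b) = 924000/(0.85 × 40.8 × 550) = 48.44 mm.
M_n = T(d − a/2) = 924 kN × (340 − 24.22) mm = 291.78 kN·m.
φM_n = 0.90 × 291.78 = 262.60 kN·m.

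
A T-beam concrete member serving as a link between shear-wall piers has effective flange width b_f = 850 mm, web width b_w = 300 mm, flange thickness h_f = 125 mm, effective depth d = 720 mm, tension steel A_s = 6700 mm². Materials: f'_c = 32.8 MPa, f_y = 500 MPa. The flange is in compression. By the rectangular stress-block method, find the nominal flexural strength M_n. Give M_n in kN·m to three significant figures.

Tension: T = A_s f_y = 6700 × 500 = 3350000 N.
Try a within the flange: a = T/(0.85 f'_c b_f) = 3350000/(0.85 × 32.8 × 850) = 141.36 mm.
a = 141.36 > h_f = 125 mm: the block extends into the web. Split into flange-overhang and web parts.
C_f = 0.85 f'_c (b_f − b_w) h_f = 0.85 × 32.8 × (850 − 300) × 125 = 1916750 N.
Remaining web compression depth: a_w = (T − C_f)/(0.85 f'_c b_w) = (3350000 − 1916750)/(0.85 × 32.8 × 300) = 171.36 mm.
M_n = C_f(d − h_f/2) + (T − C_f)(d − a_w/2) = 1916750 × (720 − 62.5) + 1433250 × (720 − 85.68) = 1260.26 + 909.14 = 2169.40 × 10⁶ N·mm.
M_n = 2169.40 kN·m.

M_n ≈ 2170 kN·m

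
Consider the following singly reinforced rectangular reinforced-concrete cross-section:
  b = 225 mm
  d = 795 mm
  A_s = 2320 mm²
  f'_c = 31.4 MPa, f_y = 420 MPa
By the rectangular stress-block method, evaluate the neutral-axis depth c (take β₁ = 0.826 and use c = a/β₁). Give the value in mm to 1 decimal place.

c ≈ 196.4 mm

T = A_s f_y = 2320 × 420 = 974400 N = 974.4 kN.
Setting C = 0.85 f'_c a b equal to T: a = 974400/(0.85 × 31.4 × 225) = 162.258 mm.
With β₁ = 0.826, c = a/β₁ = 162.258/0.826 = 196.4 mm.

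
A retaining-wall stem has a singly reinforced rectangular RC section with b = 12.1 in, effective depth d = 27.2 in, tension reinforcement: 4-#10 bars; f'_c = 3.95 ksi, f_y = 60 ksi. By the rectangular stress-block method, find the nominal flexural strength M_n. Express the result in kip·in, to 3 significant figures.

M_n ≈ 7150 kip·in

A_s = 4 × 1.27 = 5.08 in².
T = A_s f_y = 5.08 × 60 = 304.8 kips.
a = T/(0.85 f'_c b) = 304.8/(0.85 × 3.95 × 12.1) = 7.503 in.
M_n = T(d − a/2) = 304.8 × (27.2 − 3.7515) = 7147.1 kip·in.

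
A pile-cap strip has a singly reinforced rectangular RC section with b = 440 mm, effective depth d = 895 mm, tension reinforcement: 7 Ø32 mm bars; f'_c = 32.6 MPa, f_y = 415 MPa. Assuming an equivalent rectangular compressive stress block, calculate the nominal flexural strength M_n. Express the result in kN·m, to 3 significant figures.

M_n ≈ 1870 kN·m

A_s = 7 × 804 = 5628 mm².
T = A_s f_y = 5628 × 415 = 2335620 N = 2335.62 kN.
From C = T: a = T/(0.85 f'_c b) = 2335620/(0.85 × 32.6 × 440) = 191.56 mm.
M_n = T(d − a/2) = 2335.62 kN × (895 − 95.78) mm = 1866.67 kN·m.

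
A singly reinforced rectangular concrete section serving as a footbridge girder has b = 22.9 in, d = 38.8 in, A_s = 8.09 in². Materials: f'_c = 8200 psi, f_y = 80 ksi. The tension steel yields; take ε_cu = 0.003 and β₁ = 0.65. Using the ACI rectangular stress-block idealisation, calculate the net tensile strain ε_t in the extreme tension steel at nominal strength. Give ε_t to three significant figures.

a = A_s f_y/(0.85 f'_c b) = 4.055 in.
β₁ = 0.65, so c = a/β₁ = 4.055/0.65 = 6.238 in.
From the linear strain diagram with ε_cu = 0.003: ε_t = 0.003 (d − c)/c = 0.003 × (38.8 − 6.238)/6.238 = 0.0157.
Since ε_t ≥ 0.005, the section is tension-controlled.

ε_t ≈ 0.0157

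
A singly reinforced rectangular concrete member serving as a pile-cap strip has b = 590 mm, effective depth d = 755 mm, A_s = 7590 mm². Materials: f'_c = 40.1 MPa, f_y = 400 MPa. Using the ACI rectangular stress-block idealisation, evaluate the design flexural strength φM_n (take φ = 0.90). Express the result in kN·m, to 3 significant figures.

T = A_s f_y = 7590 × 400 = 3036000 N = 3036 kN.
From C = T: a = T/(0.85 f'_c b) = 3036000/(0.85 × 40.1 × 590) = 150.97 mm.
M_n = T(d − a/2) = 3036 kN × (755 − 75.485) mm = 2063.01 kN·m.
φM_n = 0.90 × 2063.01 = 1856.71 kN·m.

φM_n ≈ 1860 kN·m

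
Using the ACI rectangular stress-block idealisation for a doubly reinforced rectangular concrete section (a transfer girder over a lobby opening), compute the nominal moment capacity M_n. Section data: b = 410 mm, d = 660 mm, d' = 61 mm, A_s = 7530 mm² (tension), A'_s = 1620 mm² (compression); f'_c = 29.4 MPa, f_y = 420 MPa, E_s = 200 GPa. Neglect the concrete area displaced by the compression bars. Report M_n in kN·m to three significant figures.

M_n ≈ 1750 kN·m

Assume both tension and compression steel yield.
Net tension couple steel: A_s − A'_s = 5910 mm².
a = (A_s − A'_s) f_y / (0.85 f'_c b) = 2482200/(0.85 × 29.4 × 410) = 242.26 mm.
c = a/β₁ = 242.26/0.84 = 288.40 mm; ε'_s = 0.003(c − d')/c = 0.0024 ≥ f_y/E_s = 0.0021, so compression steel does yield.
M_n = (A_s − A'_s) f_y (d − a/2) + A'_s f_y (d − d') = [2482200 × (660 − 121.13) + 680400 × (660 − 61)] × 10⁻⁶ = 1337.58 + 407.56 = 1745.14 kN·m.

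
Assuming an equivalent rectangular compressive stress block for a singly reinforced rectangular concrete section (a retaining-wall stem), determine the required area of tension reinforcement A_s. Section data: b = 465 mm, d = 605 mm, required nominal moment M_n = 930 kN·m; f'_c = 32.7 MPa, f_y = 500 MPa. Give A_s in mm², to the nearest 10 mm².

A_s ≈ 3460 mm²

With M_n = 0.85 f'_c a b (d − a/2), solve the quadratic for a:
a = d − √(d² − 2M_n/(0.85 f'_c b)) = 605 − √(605² − 2 × 930×10⁶/(0.85 × 32.7 × 465)) = 133.71 mm.
A_s = 0.85 f'_c a b / f_y = 0.85 × 32.7 × 133.71 × 465 / 500 = 3456.3 mm².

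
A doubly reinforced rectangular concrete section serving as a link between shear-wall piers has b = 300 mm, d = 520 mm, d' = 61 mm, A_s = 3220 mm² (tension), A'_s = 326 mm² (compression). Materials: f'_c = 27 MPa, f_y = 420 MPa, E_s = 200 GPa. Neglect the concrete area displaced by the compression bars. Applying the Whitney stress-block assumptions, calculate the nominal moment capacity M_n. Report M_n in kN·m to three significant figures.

M_n ≈ 588 kN·m

Assume both tension and compression steel yield.
Net tension couple steel: A_s − A'_s = 2894 mm².
a = (A_s − A'_s) f_y / (0.85 f'_c b) = 1215480/(0.85 × 27 × 300) = 176.54 mm.
c = a/β₁ = 176.54/0.85 = 207.69 mm; ε'_s = 0.003(c − d')/c = 0.0021 ≥ f_y/E_s = 0.0021, so compression steel does yield.
M_n = (A_s − A'_s) f_y (d − a/2) + A'_s f_y (d − d') = [1215480 × (520 − 88.27) + 136920 × (520 − 61)] × 10⁻⁶ = 524.76 + 62.85 = 587.61 kN·m.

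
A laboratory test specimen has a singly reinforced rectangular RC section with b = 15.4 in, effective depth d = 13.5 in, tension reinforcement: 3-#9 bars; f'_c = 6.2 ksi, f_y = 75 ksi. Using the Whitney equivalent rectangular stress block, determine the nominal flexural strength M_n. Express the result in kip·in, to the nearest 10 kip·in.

M_n ≈ 2730 kip·in

A_s = 3 × 1 = 3 in².
T = A_s f_y = 3 × 75 = 225 kips.
a = T/(0.85 f'_c b) = 225/(0.85 × 6.2 × 15.4) = 2.772 in.
M_n = T(d − a/2) = 225 × (13.5 − 1.386) = 2725.7 kip·in.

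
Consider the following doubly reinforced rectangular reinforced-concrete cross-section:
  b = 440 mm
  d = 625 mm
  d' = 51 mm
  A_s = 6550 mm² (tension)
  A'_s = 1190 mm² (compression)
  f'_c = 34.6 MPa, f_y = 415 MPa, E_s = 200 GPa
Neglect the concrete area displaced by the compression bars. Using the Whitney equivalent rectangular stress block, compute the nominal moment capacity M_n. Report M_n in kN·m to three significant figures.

Assume both tension and compression steel yield.
Net tension couple steel: A_s − A'_s = 5360 mm².
a = (A_s − A'_s) f_y / (0.85 f'_c b) = 2224400/(0.85 × 34.6 × 440) = 171.90 mm.
c = a/β₁ = 171.90/0.803 = 214.07 mm; ε'_s = 0.003(c − d')/c = 0.0023 ≥ f_y/E_s = 0.0021, so compression steel does yield.
M_n = (A_s − A'_s) f_y (d − a/2) + A'_s f_y (d − d') = [2224400 × (625 − 85.95) + 493850 × (625 − 51)] × 10⁻⁶ = 1199.06 + 283.47 = 1482.53 kN·m.

M_n ≈ 1480 kN·m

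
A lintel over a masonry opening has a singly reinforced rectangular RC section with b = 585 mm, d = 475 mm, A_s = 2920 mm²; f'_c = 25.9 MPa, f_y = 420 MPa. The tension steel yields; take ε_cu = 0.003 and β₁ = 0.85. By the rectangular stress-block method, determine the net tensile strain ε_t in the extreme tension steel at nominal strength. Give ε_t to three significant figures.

ε_t ≈ 0.00972

a = A_s f_y/(0.85 f'_c b) = 95.23 mm.
β₁ = 0.85, so c = a/β₁ = 95.23/0.85 = 112.04 mm.
From the linear strain diagram with ε_cu = 0.003: ε_t = 0.003 (d − c)/c = 0.003 × (475 − 112.04)/112.04 = 0.00972.
Since ε_t ≥ 0.005, the section is tension-controlled.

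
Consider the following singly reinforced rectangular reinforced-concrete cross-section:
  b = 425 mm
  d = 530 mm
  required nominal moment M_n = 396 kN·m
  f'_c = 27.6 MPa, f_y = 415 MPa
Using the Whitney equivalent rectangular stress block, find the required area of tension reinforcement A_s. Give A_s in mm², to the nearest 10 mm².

A_s ≈ 1950 mm²

With M_n = 0.85 f'_c a b (d − a/2), solve the quadratic for a:
a = d − √(d² − 2M_n/(0.85 f'_c b)) = 530 − √(530² − 2 × 396×10⁶/(0.85 × 27.6 × 425)) = 81.15 mm.
A_s = 0.85 f'_c a b / f_y = 0.85 × 27.6 × 81.15 × 425 / 415 = 1949.7 mm².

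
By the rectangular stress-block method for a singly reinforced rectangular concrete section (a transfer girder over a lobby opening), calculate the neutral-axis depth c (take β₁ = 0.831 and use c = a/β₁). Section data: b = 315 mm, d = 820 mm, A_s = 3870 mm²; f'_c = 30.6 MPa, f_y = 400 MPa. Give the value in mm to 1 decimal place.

T = A_s f_y = 3870 × 400 = 1548000 N = 1548 kN.
Setting C = 0.85 f'_c a b equal to T: a = 1548000/(0.85 × 30.6 × 315) = 188.938 mm.
With β₁ = 0.831, c = a/β₁ = 188.938/0.831 = 227.4 mm.

c ≈ 227.4 mm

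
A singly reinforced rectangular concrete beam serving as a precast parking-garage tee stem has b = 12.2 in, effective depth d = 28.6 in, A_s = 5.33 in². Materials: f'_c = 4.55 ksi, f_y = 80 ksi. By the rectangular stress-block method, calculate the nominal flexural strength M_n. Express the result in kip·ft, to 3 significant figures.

M_n ≈ 856 kip·ft

T = A_s f_y = 5.33 × 80 = 426.4 kips.
a = T/(0.85 f'_c b) = 426.4/(0.85 × 4.55 × 12.2) = 9.037 in.
M_n = T(d − a/2) = 426.4 × (28.6 − 4.5185) = 10268.4 kip·in = 10268.4/12 = 855.70 kip·ft.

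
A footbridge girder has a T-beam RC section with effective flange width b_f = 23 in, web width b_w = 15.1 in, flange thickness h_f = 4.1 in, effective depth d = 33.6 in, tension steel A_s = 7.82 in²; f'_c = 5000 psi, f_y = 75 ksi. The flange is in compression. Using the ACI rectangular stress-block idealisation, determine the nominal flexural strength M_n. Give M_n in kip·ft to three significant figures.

Tension: T = A_s f_y = 7.82 × 75 = 586.5 kips.
Try a within the flange: a = T/(0.85 f'_c b_f) = 586.5/(0.85 × 5 × 23) = 6.000 in.
a = 6.000 > h_f = 4.1 in: the block extends into the web. Split into flange-overhang and web parts.
C_f = 0.85 f'_c (b_f − b_w) h_f = 0.85 × 5 × (23 − 15.1) × 4.1 = 137.7 kips.
Remaining web compression depth: a_w = (T − C_f)/(0.85 f'_c b_w) = (586.5 − 137.7)/(0.85 × 5 × 15.1) = 6.993 in.
M_n = C_f(d − h_f/2) + (T − C_f)(d − a_w/2) = 137.7 × (33.6 − 2.05) + 448.8 × (33.6 − 3.4965) = 4344.4 + 13510.5 = 17854.9 kip·in.
M_n = 17854.9/12 = 1487.91 kip·ft.

M_n ≈ 1490 kip·ft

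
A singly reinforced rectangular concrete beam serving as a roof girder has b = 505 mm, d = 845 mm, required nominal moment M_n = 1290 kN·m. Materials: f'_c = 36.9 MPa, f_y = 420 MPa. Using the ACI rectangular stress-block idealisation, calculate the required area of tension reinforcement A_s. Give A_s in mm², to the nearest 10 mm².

A_s ≈ 3870 mm²

With M_n = 0.85 f'_c a b (d − a/2), solve the quadratic for a:
a = d − √(d² − 2M_n/(0.85 f'_c b)) = 845 − √(845² − 2 × 1290×10⁶/(0.85 × 36.9 × 505)) = 102.61 mm.
A_s = 0.85 f'_c a b / f_y = 0.85 × 36.9 × 102.61 × 505 / 420 = 3869.7 mm².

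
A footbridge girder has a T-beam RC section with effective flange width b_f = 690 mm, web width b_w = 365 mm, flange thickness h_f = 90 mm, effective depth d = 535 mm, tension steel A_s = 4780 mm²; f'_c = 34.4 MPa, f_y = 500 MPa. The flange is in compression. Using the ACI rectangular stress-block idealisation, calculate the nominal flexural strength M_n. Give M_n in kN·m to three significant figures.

M_n ≈ 1130 kN·m

Tension: T = A_s f_y = 4780 × 500 = 2390000 N.
Try a within the flange: a = T/(0.85 f'_c b_f) = 2390000/(0.85 × 34.4 × 690) = 118.46 mm.
a = 118.46 > h_f = 90 mm: the block extends into the web. Split into flange-overhang and web parts.
C_f = 0.85 f'_c (b_f − b_w) h_f = 0.85 × 34.4 × (690 − 365) × 90 = 855270 N.
Remaining web compression depth: a_w = (T − C_f)/(0.85 f'_c b_w) = (2390000 − 855270)/(0.85 × 34.4 × 365) = 143.80 mm.
M_n = C_f(d − h_f/2) + (T − C_f)(d − a_w/2) = 855270 × (535 − 45) + 1534730 × (535 − 71.9) = 419.08 + 710.73 = 1129.81 × 10⁶ N·mm.
M_n = 1129.81 kN·m.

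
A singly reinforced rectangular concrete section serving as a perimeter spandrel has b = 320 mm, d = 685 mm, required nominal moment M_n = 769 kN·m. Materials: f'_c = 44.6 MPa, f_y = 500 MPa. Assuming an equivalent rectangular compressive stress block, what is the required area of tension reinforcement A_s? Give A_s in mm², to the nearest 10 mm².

With M_n = 0.85 f'_c a b (d − a/2), solve the quadratic for a:
a = d − √(d² − 2M_n/(0.85 f'_c b)) = 685 − √(685² − 2 × 769×10⁶/(0.85 × 44.6 × 320)) = 99.81 mm.
A_s = 0.85 f'_c a b / f_y = 0.85 × 44.6 × 99.81 × 320 / 500 = 2421.6 mm².

A_s ≈ 2420 mm²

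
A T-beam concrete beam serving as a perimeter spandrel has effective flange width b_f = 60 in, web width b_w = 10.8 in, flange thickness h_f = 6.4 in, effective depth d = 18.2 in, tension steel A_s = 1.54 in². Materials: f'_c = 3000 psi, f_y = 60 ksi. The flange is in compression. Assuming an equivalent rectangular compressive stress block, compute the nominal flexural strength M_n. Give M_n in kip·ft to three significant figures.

M_n ≈ 138 kip·ft

Tension: T = A_s f_y = 1.54 × 60 = 92.4 kips.
Try a within the flange: a = T/(0.85 f'_c b_f) = 92.4/(0.85 × 3 × 60) = 0.604 in.
Since a = 0.604 ≤ h_f = 6.4 in, the stress block lies entirely in the flange; analyse as a rectangular beam of width b_f.
M_n = T(d − a/2) = 92.4 × (18.2 − 0.302) = 1653.8 kip·in.
M_n = 1653.8/12 = 137.82 kip·ft.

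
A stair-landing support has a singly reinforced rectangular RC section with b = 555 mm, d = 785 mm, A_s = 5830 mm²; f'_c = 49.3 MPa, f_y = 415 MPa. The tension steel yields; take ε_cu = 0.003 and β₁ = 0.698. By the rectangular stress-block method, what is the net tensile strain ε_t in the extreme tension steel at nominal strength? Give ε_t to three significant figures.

a = A_s f_y/(0.85 f'_c b) = 104.03 mm.
β₁ = 0.698, so c = a/β₁ = 104.03/0.698 = 149.04 mm.
From the linear strain diagram with ε_cu = 0.003: ε_t = 0.003 (d − c)/c = 0.003 × (785 − 149.04)/149.04 = 0.0128.
Since ε_t ≥ 0.005, the section is tension-controlled.

ε_t ≈ 0.0128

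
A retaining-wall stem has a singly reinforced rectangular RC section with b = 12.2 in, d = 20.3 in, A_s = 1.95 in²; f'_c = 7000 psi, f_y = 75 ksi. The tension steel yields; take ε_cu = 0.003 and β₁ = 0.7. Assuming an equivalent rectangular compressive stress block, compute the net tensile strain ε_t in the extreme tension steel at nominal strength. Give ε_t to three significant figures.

a = A_s f_y/(0.85 f'_c b) = 2.015 in.
β₁ = 0.7, so c = a/β₁ = 2.015/0.7 = 2.879 in.
From the linear strain diagram with ε_cu = 0.003: ε_t = 0.003 (d − c)/c = 0.003 × (20.3 − 2.879)/2.879 = 0.0182.
Since ε_t ≥ 0.005, the section is tension-controlled.

ε_t ≈ 0.0182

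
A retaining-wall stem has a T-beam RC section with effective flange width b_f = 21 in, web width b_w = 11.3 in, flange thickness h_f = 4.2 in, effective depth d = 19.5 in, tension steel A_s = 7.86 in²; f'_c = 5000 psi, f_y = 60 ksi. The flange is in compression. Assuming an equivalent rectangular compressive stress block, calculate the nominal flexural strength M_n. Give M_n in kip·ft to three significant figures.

Tension: T = A_s f_y = 7.86 × 60 = 471.6 kips.
Try a within the flange: a = T/(0.85 f'_c b_f) = 471.6/(0.85 × 5 × 21) = 5.284 in.
a = 5.284 > h_f = 4.2 in: the block extends into the web. Split into flange-overhang and web parts.
C_f = 0.85 f'_c (b_f − b_w) h_f = 0.85 × 5 × (21 − 11.3) × 4.2 = 173.1 kips.
Remaining web compression depth: a_w = (T − C_f)/(0.85 f'_c b_w) = (471.6 − 173.1)/(0.85 × 5 × 11.3) = 6.216 in.
M_n = C_f(d − h_f/2) + (T − C_f)(d − a_w/2) = 173.1 × (19.5 − 2.1) + 298.5 × (19.5 − 3.108) = 3011.9 + 4893.0 = 7904.9 kip·in.
M_n = 7904.9/12 = 658.74 kip·ft.

M_n ≈ 659 kip·ft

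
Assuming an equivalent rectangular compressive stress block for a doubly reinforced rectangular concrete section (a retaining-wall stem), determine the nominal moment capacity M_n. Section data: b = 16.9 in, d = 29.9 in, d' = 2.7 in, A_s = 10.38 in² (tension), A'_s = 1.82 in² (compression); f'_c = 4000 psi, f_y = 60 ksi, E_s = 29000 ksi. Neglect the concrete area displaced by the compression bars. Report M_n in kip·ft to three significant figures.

Assume both steels yield.
a = (A_s − A'_s) f_y/(0.85 f'_c b) = (10.38 − 1.82) × 60/(0.85 × 4 × 16.9) = 8.938 in.
c = a/β₁ = 8.938/0.85 = 10.515 in; ε'_s = 0.003(c − d')/c = 0.0022 ≥ ε_y = 0.0021, so the compression steel yields.
M_n = (A_s − A'_s) f_y (d − a/2) + A'_s f_y (d − d') = 513.6 × (29.9 − 4.469) + 109.2 × (29.9 − 2.7) = 13061.4 + 2970.2 = 16031.6 kip·in = 16031.6/12 = 1335.97 kip·ft.

M_n ≈ 1340 kip·ft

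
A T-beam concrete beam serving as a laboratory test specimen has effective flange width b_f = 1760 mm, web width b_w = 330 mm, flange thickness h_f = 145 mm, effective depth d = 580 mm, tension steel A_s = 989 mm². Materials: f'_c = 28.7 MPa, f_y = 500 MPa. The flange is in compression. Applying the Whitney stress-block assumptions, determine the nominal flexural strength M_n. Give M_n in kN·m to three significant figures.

M_n ≈ 284 kN·m

Tension: T = A_s f_y = 989 × 500 = 494500 N.
Try a within the flange: a = T/(0.85 f'_c b_f) = 494500/(0.85 × 28.7 × 1760) = 11.52 mm.
Since a = 11.52 ≤ h_f = 145 mm, the stress block lies entirely in the flange; analyse as a rectangular beam of width b_f.
M_n = T(d − a/2) = 494500 × (580 − 5.76) = 283.96 × 10⁶ N·mm.
M_n = 283.96 kN·m.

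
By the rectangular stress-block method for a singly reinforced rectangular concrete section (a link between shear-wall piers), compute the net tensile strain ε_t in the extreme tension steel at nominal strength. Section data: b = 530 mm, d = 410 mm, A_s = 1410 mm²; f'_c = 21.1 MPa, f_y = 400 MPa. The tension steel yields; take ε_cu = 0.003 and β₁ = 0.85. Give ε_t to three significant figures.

ε_t ≈ 0.0146

a = A_s f_y/(0.85 f'_c b) = 59.33 mm.
β₁ = 0.85, so c = a/β₁ = 59.33/0.85 = 69.80 mm.
From the linear strain diagram with ε_cu = 0.003: ε_t = 0.003 (d − c)/c = 0.003 × (410 − 69.80)/69.80 = 0.0146.
Since ε_t ≥ 0.005, the section is tension-controlled.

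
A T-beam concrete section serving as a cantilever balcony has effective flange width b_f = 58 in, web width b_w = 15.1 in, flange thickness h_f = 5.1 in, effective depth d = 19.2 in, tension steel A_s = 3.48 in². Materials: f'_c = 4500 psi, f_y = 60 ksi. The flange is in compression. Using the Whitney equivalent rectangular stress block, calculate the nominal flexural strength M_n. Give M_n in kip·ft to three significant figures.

Tension: T = A_s f_y = 3.48 × 60 = 208.8 kips.
Try a within the flange: a = T/(0.85 f'_c b_f) = 208.8/(0.85 × 4.5 × 58) = 0.941 in.
Since a = 0.941 ≤ h_f = 5.1 in, the stress block lies entirely in the flange; analyse as a rectangular beam of width b_f.
M_n = T(d − a/2) = 208.8 × (19.2 − 0.4705) = 3910.7 kip·in.
M_n = 3910.7/12 = 325.89 kip·ft.

M_n ≈ 326 kip·ft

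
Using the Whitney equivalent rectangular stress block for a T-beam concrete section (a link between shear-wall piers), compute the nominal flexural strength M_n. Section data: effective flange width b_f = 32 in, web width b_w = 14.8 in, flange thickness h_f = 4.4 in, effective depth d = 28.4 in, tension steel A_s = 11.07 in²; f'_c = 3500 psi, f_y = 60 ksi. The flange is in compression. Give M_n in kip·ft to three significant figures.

M_n ≈ 1350 kip·ft

Tension: T = A_s f_y = 11.07 × 60 = 664.2 kips.
Try a within the flange: a = T/(0.85 f'_c b_f) = 664.2/(0.85 × 3.5 × 32) = 6.977 in.
a = 6.977 > h_f = 4.4 in: the block extends into the web. Split into flange-overhang and web parts.
C_f = 0.85 f'_c (b_f − b_w) h_f = 0.85 × 3.5 × (32 − 14.8) × 4.4 = 225.1 kips.
Remaining web compression depth: a_w = (T − C_f)/(0.85 f'_c b_w) = (664.2 − 225.1)/(0.85 × 3.5 × 14.8) = 9.973 in.
M_n = C_f(d − h_f/2) + (T − C_f)(d − a_w/2) = 225.1 × (28.4 − 2.2) + 439.1 × (28.4 − 4.9865) = 5897.6 + 10280.9 = 16178.5 kip·in.
M_n = 16178.5/12 = 1348.21 kip·ft.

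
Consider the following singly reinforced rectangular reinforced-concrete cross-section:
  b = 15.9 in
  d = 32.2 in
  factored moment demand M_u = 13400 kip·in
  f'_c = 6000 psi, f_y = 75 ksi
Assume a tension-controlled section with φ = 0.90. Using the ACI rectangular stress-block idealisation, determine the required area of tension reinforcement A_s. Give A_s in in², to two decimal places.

M_n = M_u/φ = 13400/0.90 = 14888.9 kip·in.
From M_n = 0.85 f'_c a b (d − a/2):
a = d − √(d² − 2M_n/(0.85 f'_c b)) = 32.2 − √(32.2² − 2 × 14888.9/(0.85 × 6 × 15.9)) = 6.323 in.
A_s = 0.85 f'_c a b / f_y = 0.85 × 6 × 6.323 × 15.9 / 75 = 6.836 in².

A_s ≈ 6.84 in²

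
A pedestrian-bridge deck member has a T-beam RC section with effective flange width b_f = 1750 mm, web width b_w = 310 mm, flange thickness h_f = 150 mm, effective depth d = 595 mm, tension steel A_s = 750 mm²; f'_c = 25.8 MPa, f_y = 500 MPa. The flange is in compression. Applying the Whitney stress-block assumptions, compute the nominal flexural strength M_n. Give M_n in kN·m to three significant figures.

Tension: T = A_s f_y = 750 × 500 = 375000 N.
Try a within the flange: a = T/(0.85 f'_c b_f) = 375000/(0.85 × 25.8 × 1750) = 9.77 mm.
Since a = 9.77 ≤ h_f = 150 mm, the stress block lies entirely in the flange; analyse as a rectangular beam of width b_f.
M_n = T(d − a/2) = 375000 × (595 − 4.885) = 221.29 × 10⁶ N·mm.
M_n = 221.29 kN·m.

M_n ≈ 221 kN·m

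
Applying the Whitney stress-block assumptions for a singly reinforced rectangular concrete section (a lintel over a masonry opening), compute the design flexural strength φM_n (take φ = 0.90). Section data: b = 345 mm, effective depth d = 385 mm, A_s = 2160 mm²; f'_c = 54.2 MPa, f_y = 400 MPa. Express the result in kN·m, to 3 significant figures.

φM_n ≈ 278 kN·m

T = A_s f_y = 2160 × 400 = 864000 N = 864 kN.
From C = T: a = T/(0.85 f'_c b) = 864000/(0.85 × 54.2 × 345) = 54.36 mm.
M_n = T(d − a/2) = 864 kN × (385 − 27.18) mm = 309.16 kN·m.
φM_n = 0.90 × 309.16 = 278.24 kN·m.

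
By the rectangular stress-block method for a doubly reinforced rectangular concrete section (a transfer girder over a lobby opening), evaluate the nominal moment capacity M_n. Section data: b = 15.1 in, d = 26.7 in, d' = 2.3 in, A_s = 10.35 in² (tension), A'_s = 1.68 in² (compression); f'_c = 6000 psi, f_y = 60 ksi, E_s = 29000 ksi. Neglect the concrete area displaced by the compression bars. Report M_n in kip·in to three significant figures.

Assume both steels yield.
a = (A_s − A'_s) f_y/(0.85 f'_c b) = (10.35 − 1.68) × 60/(0.85 × 6 × 15.1) = 6.755 in.
c = a/β₁ = 6.755/0.75 = 9.007 in; ε'_s = 0.003(c − d')/c = 0.0022 ≥ ε_y = 0.0021, so the compression steel yields.
M_n = (A_s − A'_s) f_y (d − a/2) + A'_s f_y (d − d') = 520.2 × (26.7 − 3.3775) + 100.8 × (26.7 − 2.3) = 12132.4 + 2459.5 = 14591.9 kip·in.

M_n ≈ 14600 kip·in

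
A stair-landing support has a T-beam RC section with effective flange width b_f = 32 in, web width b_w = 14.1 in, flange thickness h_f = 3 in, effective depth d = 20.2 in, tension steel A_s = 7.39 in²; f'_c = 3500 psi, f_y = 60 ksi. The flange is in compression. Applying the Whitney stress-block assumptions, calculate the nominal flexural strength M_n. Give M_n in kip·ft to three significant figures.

M_n ≈ 647 kip·ft

Tension: T = A_s f_y = 7.39 × 60 = 443.4 kips.
Try a within the flange: a = T/(0.85 f'_c b_f) = 443.4/(0.85 × 3.5 × 32) = 4.658 in.
a = 4.658 > h_f = 3 in: the block extends into the web. Split into flange-overhang and web parts.
C_f = 0.85 f'_c (b_f − b_w) h_f = 0.85 × 3.5 × (32 − 14.1) × 3 = 159.8 kips.
Remaining web compression depth: a_w = (T − C_f)/(0.85 f'_c b_w) = (443.4 − 159.8)/(0.85 × 3.5 × 14.1) = 6.761 in.
M_n = C_f(d − h_f/2) + (T − C_f)(d − a_w/2) = 159.8 × (20.2 − 1.5) + 283.6 × (20.2 − 3.3805) = 2988.3 + 4770.0 = 7758.3 kip·in.
M_n = 7758.3/12 = 646.53 kip·ft.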